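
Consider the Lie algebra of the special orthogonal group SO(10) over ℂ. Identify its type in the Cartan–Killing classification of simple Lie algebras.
D5

This is so(10) with 10 even, which has dimension 10(10-1)/2 = 45 and rank 10/2 = 5. In the classification of classical Lie algebras, the orthogonal algebra so(2n) in an even number of variables has type D_n; here n = 5, so the Dynkin diagram is a chain of 3 nodes with a fork of two nodes at one end (D_5). Hence the type is D_5.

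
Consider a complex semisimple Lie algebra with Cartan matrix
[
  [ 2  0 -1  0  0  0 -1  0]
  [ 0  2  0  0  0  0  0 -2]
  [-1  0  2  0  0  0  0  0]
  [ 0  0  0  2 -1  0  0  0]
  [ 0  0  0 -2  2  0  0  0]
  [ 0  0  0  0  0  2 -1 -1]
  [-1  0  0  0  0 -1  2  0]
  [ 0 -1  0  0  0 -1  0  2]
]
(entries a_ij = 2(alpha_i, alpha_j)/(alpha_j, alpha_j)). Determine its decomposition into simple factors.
B_2 + C_6

The diagram associated to this matrix has two connected components: the simple roots {alpha_4, alpha_5} form a chain of 2 nodes with a double edge at one end; the terminal node there is the unique short simple root (B_2), and {alpha_1, alpha_2, alpha_3, alpha_6, alpha_7, alpha_8} form a chain of 6 nodes with a double edge at one end; the terminal node there is the unique long simple root (C_6). A semisimple Lie algebra decomposes uniquely as the direct sum of simple ideals, one per connected component of its Dynkin diagram, so g ≅ B_2 ⊕ C_6 (dimension 10 + 78 = 88).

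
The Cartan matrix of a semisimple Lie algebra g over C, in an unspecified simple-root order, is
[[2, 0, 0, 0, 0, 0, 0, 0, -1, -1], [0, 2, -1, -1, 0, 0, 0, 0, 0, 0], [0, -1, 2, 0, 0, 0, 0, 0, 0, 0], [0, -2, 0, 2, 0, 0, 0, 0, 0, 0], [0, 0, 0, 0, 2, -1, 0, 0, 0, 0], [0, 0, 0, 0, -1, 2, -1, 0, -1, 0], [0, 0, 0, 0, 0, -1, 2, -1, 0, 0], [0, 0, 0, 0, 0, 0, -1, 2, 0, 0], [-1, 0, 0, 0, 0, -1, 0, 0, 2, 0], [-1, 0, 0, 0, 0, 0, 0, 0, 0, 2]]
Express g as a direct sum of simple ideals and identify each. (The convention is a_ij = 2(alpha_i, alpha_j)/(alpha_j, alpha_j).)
The diagram associated to this matrix has two connected components: the simple roots {alpha_2, alpha_3, alpha_4} form a chain of 3 nodes with a double edge at one end; the terminal node there is the unique long simple root (C_3), and {alpha_1, alpha_5, alpha_6, alpha_7, alpha_8, alpha_9, alpha_10} form a chain of 6 nodes with one extra node attached to the third node from one end (E_7). A semisimple Lie algebra decomposes uniquely as the direct sum of simple ideals, one per connected component of its Dynkin diagram, so g ≅ C_3 ⊕ E_7 (dimension 21 + 133 = 154).

C_3 ⊕ E_7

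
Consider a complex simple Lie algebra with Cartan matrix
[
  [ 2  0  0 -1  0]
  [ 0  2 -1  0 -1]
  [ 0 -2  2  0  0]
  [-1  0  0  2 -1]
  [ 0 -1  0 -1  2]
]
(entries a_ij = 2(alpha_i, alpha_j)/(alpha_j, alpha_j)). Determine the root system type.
C_5 (sp(10))

The matrix has rank 5 with 2's on the diagonal. Reading the off-diagonal entries as Dynkin edges (a single edge where a_ij = a_ji = -1; a double or triple edge where a_ij * a_ji = 2 or 3), the diagram is a chain of 5 nodes with a double edge at one end; the terminal node there is the unique long simple root (C_5). One simple-root ordering that puts it in standard form is (alpha_1, alpha_4, alpha_5, alpha_2, alpha_3). So the algebra is type C_5, i.e. sp(10).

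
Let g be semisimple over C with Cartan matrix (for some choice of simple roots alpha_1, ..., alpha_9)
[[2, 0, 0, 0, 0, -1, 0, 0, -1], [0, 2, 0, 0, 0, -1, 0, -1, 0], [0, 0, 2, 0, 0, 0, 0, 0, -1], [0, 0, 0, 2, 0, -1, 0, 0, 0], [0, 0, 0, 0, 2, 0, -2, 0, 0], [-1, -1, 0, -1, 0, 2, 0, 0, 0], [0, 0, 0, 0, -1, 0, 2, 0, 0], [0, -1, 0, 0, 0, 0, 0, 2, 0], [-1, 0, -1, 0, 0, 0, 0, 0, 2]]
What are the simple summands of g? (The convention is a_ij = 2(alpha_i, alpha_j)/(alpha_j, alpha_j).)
B_2 (so(5)) ⊕ E_7

The diagram associated to this matrix has two connected components: the simple roots {alpha_5, alpha_7} form a chain of 2 nodes with a double edge at one end; the terminal node there is the unique short simple root (B_2), and {alpha_1, alpha_2, alpha_3, alpha_4, alpha_6, alpha_8, alpha_9} form a chain of 6 nodes with one extra node attached to the third node from one end (E_7). A semisimple Lie algebra decomposes uniquely as the direct sum of simple ideals, one per connected component of its Dynkin diagram, so g ≅ B_2 ⊕ E_7 (dimension 10 + 133 = 143).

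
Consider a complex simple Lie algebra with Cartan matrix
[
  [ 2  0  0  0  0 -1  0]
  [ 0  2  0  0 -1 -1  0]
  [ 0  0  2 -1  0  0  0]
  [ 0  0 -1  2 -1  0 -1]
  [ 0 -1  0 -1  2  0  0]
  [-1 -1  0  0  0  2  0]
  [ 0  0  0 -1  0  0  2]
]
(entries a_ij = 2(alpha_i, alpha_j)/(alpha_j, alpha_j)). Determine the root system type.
The matrix has rank 7 with 2's on the diagonal. Reading the off-diagonal entries as Dynkin edges (a single edge where a_ij = a_ji = -1; a double or triple edge where a_ij * a_ji = 2 or 3), the diagram is a chain of 5 nodes with a fork of two nodes at one end (D_7). One simple-root ordering that puts it in standard form is (alpha_1, alpha_6, alpha_2, alpha_5, alpha_4, alpha_3, alpha_7). So the algebra is type D_7, i.e. so(14).

type D_7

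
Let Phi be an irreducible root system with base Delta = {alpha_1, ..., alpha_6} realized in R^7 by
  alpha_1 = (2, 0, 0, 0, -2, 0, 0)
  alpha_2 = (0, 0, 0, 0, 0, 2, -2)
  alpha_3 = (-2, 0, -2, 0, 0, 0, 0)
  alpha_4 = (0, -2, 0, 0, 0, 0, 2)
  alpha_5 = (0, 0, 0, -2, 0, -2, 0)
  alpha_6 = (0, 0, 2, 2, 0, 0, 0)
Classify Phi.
type A_6

Compute the Cartan integers a_ij = 2(alpha_i, alpha_j)/(alpha_j, alpha_j); the resulting 6x6 Cartan matrix is
[[2, 0, -1, 0, 0, 0], [0, 2, 0, -1, -1, 0], [-1, 0, 2, 0, 0, -1], [0, -1, 0, 2, 0, 0], [0, -1, 0, 0, 2, -1], [0, 0, -1, 0, -1, 2]].
All simple roots have the same length, so the diagram is simply laced. The associated Dynkin diagram is a chain of 6 nodes with single edges (A_6), so the type is A_6 (the algebra sl(7)).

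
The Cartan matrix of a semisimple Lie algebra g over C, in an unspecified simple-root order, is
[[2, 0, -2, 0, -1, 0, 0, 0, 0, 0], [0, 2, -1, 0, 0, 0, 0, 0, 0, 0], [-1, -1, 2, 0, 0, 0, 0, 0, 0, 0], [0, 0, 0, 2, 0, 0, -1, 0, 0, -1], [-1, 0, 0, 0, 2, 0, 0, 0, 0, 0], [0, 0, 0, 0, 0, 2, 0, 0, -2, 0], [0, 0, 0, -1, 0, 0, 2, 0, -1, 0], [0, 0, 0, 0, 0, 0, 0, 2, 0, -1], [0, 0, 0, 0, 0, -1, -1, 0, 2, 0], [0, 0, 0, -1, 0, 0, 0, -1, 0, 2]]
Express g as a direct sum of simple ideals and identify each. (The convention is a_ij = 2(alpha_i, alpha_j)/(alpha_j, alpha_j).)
type C_6 + type F_4

The diagram associated to this matrix has two connected components: the simple roots {alpha_4, alpha_6, alpha_7, alpha_8, alpha_9, alpha_10} form a chain of 6 nodes with a double edge at one end; the terminal node there is the unique long simple root (C_6), and {alpha_1, alpha_2, alpha_3, alpha_5} form a chain of 4 nodes with a double edge between the middle two (F_4). A semisimple Lie algebra decomposes uniquely as the direct sum of simple ideals, one per connected component of its Dynkin diagram, so g ≅ C_6 ⊕ F_4 (dimension 78 + 52 = 130).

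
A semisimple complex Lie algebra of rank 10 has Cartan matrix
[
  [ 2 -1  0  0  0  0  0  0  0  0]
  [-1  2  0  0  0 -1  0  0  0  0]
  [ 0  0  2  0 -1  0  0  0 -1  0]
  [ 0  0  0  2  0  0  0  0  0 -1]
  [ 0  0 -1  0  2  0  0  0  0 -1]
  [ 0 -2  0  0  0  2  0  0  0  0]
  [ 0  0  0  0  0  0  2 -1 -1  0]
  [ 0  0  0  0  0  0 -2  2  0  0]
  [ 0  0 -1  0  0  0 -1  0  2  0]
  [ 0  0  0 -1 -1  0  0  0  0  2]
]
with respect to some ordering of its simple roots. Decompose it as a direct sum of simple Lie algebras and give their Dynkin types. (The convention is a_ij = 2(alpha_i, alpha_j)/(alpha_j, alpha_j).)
The diagram associated to this matrix has two connected components: the simple roots {alpha_1, alpha_2, alpha_6} form a chain of 3 nodes with a double edge at one end; the terminal node there is the unique long simple root (C_3), and {alpha_3, alpha_4, alpha_5, alpha_7, alpha_8, alpha_9, alpha_10} form a chain of 7 nodes with a double edge at one end; the terminal node there is the unique long simple root (C_7). A semisimple Lie algebra decomposes uniquely as the direct sum of simple ideals, one per connected component of its Dynkin diagram, so g ≅ C_3 ⊕ C_7 (dimension 21 + 105 = 126).

C_3 + C_7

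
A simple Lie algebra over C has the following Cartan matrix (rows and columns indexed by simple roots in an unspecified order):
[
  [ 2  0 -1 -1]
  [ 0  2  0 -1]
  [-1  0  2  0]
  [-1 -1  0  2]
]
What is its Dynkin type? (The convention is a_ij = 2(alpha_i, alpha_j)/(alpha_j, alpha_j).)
type A_4

The matrix has rank 4 with 2's on the diagonal. Reading the off-diagonal entries as Dynkin edges (a single edge where a_ij = a_ji = -1; a double or triple edge where a_ij * a_ji = 2 or 3), the diagram is a chain of 4 nodes with single edges (A_4). One simple-root ordering that puts it in standard form is (alpha_3, alpha_1, alpha_4, alpha_2). So the algebra is type A_4, i.e. sl(5).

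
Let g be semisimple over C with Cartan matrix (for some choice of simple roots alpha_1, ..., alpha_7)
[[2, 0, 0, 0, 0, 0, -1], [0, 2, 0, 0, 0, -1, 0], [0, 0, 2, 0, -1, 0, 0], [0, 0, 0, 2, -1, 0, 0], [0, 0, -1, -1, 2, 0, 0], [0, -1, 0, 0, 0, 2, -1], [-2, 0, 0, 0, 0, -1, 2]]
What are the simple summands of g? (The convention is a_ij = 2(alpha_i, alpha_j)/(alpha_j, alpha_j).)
The diagram associated to this matrix has two connected components: the simple roots {alpha_3, alpha_4, alpha_5} form a chain of 3 nodes with single edges (A_3), and {alpha_1, alpha_2, alpha_6, alpha_7} form a chain of 4 nodes with a double edge at one end; the terminal node there is the unique short simple root (B_4). A semisimple Lie algebra decomposes uniquely as the direct sum of simple ideals, one per connected component of its Dynkin diagram, so g ≅ A_3 ⊕ B_4 (dimension 15 + 36 = 51).

A_3 ⊕ B_4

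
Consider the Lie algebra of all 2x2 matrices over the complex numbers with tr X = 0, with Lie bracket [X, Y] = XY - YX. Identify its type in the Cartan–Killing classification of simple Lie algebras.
A_1 (sl(2))

This is sl(2), which has dimension 2^2 - 1 = 3 and rank 2 - 1 = 1 (a Cartan subalgebra is the diagonal traceless matrices). In the classification of classical Lie algebras, the special linear algebra sl(n+1) has type A_n; here n = 1, so the Dynkin diagram is a chain of 1 nodes with single edges (A_1). Hence the type is A_1.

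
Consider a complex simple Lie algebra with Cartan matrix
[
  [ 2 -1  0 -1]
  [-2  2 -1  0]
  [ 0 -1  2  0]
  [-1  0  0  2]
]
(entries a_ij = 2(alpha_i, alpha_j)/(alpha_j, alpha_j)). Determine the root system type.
type F_4

The matrix has rank 4 with 2's on the diagonal. Reading the off-diagonal entries as Dynkin edges (a single edge where a_ij = a_ji = -1; a double or triple edge where a_ij * a_ji = 2 or 3), the diagram is a chain of 4 nodes with a double edge between the middle two (F_4). One simple-root ordering that puts it in standard form is (alpha_3, alpha_2, alpha_1, alpha_4). So the algebra is type F_4.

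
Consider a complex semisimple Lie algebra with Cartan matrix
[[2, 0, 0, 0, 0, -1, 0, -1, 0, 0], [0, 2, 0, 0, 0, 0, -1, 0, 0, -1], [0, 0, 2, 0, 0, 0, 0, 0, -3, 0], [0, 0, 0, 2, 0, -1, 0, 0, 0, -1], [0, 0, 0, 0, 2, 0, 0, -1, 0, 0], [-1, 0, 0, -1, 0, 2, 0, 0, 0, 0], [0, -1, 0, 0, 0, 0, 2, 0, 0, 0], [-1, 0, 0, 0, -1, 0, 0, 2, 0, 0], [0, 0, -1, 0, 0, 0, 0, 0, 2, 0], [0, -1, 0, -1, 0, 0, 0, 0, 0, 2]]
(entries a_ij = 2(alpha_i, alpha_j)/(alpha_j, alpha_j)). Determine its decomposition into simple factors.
The diagram associated to this matrix has two connected components: the simple roots {alpha_1, alpha_2, alpha_4, alpha_5, alpha_6, alpha_7, alpha_8, alpha_10} form a chain of 8 nodes with single edges (A_8), and {alpha_3, alpha_9} form two nodes joined by a triple edge (G_2). A semisimple Lie algebra decomposes uniquely as the direct sum of simple ideals, one per connected component of its Dynkin diagram, so g ≅ A_8 ⊕ G_2 (dimension 80 + 14 = 94).

type A_8 ⊕ type G_2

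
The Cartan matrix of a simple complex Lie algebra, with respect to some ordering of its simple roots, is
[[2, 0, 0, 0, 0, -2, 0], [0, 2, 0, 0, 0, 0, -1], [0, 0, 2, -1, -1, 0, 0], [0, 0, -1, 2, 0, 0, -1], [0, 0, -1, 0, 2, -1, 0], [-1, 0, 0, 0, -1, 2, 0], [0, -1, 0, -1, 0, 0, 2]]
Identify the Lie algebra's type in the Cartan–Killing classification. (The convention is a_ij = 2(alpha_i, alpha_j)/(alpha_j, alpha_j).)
The matrix has rank 7 with 2's on the diagonal. Reading the off-diagonal entries as Dynkin edges (a single edge where a_ij = a_ji = -1; a double or triple edge where a_ij * a_ji = 2 or 3), the diagram is a chain of 7 nodes with a double edge at one end; the terminal node there is the unique long simple root (C_7). One simple-root ordering that puts it in standard form is (alpha_2, alpha_7, alpha_4, alpha_3, alpha_5, alpha_6, alpha_1). So the algebra is type C_7, i.e. sp(14).

C_7 (sp(14))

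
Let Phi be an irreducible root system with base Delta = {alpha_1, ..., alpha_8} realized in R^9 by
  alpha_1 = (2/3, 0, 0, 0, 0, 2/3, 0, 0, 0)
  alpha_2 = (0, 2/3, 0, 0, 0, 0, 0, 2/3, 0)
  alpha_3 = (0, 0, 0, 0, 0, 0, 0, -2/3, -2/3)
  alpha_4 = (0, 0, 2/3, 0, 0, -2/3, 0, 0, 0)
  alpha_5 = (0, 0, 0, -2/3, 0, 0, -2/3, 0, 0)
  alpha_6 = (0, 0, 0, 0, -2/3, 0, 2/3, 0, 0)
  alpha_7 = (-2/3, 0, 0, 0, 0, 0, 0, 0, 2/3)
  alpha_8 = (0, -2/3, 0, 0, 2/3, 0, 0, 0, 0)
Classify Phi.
A_8

Compute the Cartan integers a_ij = 2(alpha_i, alpha_j)/(alpha_j, alpha_j); the resulting 8x8 Cartan matrix is
[[2, 0, 0, -1, 0, 0, -1, 0], [0, 2, -1, 0, 0, 0, 0, -1], [0, -1, 2, 0, 0, 0, -1, 0], [-1, 0, 0, 2, 0, 0, 0, 0], [0, 0, 0, 0, 2, -1, 0, 0], [0, 0, 0, 0, -1, 2, 0, -1], [-1, 0, -1, 0, 0, 0, 2, 0], [0, -1, 0, 0, 0, -1, 0, 2]].
All simple roots have the same length, so the diagram is simply laced. The associated Dynkin diagram is a chain of 8 nodes with single edges (A_8), so the type is A_8 (the algebra sl(9)).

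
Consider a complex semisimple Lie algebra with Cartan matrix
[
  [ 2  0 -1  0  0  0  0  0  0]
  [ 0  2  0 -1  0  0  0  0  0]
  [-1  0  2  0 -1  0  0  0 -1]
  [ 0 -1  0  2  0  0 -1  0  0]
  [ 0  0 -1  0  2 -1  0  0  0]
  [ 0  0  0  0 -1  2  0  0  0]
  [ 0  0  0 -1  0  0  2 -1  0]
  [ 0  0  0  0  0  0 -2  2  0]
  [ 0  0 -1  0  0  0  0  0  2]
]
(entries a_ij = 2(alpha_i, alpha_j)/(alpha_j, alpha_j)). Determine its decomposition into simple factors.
C_4 ⊕ D_5

The diagram associated to this matrix has two connected components: the simple roots {alpha_2, alpha_4, alpha_7, alpha_8} form a chain of 4 nodes with a double edge at one end; the terminal node there is the unique long simple root (C_4), and {alpha_1, alpha_3, alpha_5, alpha_6, alpha_9} form a chain of 3 nodes with a fork of two nodes at one end (D_5). A semisimple Lie algebra decomposes uniquely as the direct sum of simple ideals, one per connected component of its Dynkin diagram, so g ≅ C_4 ⊕ D_5 (dimension 36 + 45 = 81).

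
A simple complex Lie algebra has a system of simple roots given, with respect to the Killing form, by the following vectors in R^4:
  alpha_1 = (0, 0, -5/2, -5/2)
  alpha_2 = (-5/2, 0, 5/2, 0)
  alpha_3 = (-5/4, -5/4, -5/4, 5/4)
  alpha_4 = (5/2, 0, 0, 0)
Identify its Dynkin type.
type F_4

Compute the Cartan integers a_ij = 2(alpha_i, alpha_j)/(alpha_j, alpha_j); the resulting 4x4 Cartan matrix is
[[2, -1, 0, 0], [-1, 2, 0, -2], [0, 0, 2, -1], [0, -1, -1, 2]].
The roots have two lengths (squared-length ratio 2:1); the short ones are alpha_{3,4}. The associated Dynkin diagram is a chain of 4 nodes with a double edge between the middle two (F_4), so the type is F_4.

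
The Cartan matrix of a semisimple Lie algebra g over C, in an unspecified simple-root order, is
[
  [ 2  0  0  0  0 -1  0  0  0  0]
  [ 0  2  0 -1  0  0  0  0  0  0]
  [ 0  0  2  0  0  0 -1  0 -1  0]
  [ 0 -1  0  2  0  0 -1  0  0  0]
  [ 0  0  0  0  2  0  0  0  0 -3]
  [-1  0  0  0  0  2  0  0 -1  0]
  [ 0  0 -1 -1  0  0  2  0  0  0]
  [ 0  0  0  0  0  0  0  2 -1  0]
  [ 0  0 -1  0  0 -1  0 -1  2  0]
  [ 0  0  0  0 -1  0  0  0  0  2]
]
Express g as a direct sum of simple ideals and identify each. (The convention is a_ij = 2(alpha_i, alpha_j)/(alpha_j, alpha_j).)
The diagram associated to this matrix has two connected components: the simple roots {alpha_1, alpha_2, alpha_3, alpha_4, alpha_6, alpha_7, alpha_8, alpha_9} form a chain of 7 nodes with one extra node attached to the third node from one end (E_8), and {alpha_5, alpha_10} form two nodes joined by a triple edge (G_2). A semisimple Lie algebra decomposes uniquely as the direct sum of simple ideals, one per connected component of its Dynkin diagram, so g ≅ E_8 ⊕ G_2 (dimension 248 + 14 = 262).

E_8 ⊕ G_2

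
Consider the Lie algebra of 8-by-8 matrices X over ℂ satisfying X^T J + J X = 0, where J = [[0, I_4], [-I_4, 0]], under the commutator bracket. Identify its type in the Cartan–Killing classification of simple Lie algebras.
This is sp(8), which has dimension 8(8+1)/2 = 36 and rank 8/2 = 4. In the classification of classical Lie algebras, the symplectic algebra sp(2n) has type C_n; here n = 4, so the Dynkin diagram is a chain of 4 nodes with a double edge at one end; the terminal node there is the unique long simple root (C_4). Hence the type is C_4.

C_4 (sp(8))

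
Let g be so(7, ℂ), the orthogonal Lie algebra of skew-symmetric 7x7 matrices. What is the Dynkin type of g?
B_3

This is so(7) with 7 odd, which has dimension 7(7-1)/2 = 21 and rank (7-1)/2 = 3. In the classification of classical Lie algebras, the orthogonal algebra so(2n+1) in an odd number of variables has type B_n; here n = 3, so the Dynkin diagram is a chain of 3 nodes with a double edge at one end; the terminal node there is the unique short simple root (B_3). Hence the type is B_3.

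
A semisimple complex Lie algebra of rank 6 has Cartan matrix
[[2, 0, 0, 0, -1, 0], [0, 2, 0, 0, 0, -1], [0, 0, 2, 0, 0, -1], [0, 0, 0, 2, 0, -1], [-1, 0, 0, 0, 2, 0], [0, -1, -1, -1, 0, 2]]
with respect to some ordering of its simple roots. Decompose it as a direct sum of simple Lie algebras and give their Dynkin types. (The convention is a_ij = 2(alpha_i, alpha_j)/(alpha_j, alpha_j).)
The diagram associated to this matrix has two connected components: the simple roots {alpha_1, alpha_5} form a chain of 2 nodes with single edges (A_2), and {alpha_2, alpha_3, alpha_4, alpha_6} form a chain of 2 nodes with a fork of two nodes at one end (D_4). A semisimple Lie algebra decomposes uniquely as the direct sum of simple ideals, one per connected component of its Dynkin diagram, so g ≅ A_2 ⊕ D_4 (dimension 8 + 28 = 36).

A_2 (sl(3)) ⊕ D_4 (so(8))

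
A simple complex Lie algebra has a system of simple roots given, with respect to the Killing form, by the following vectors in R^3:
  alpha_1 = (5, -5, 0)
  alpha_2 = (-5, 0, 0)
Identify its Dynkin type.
Compute the Cartan integers a_ij = 2(alpha_i, alpha_j)/(alpha_j, alpha_j); the resulting 2x2 Cartan matrix is
[[2, -2], [-1, 2]].
The roots have two lengths (squared-length ratio 2:1); the short ones are alpha_{2}. The associated Dynkin diagram is a chain of 2 nodes with a double edge at one end; the terminal node there is the unique short simple root (B_2), so the type is B_2 (the algebra so(5)).

B_2 (so(5))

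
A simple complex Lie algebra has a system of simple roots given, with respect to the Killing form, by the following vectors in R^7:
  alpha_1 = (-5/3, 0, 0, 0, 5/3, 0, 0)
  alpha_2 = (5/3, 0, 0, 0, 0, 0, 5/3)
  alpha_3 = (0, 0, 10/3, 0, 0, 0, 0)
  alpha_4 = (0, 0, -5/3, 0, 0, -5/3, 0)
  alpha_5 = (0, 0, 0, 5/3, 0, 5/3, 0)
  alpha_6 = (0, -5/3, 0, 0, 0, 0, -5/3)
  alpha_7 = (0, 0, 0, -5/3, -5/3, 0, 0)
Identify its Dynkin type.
Compute the Cartan integers a_ij = 2(alpha_i, alpha_j)/(alpha_j, alpha_j); the resulting 7x7 Cartan matrix is
[[2, -1, 0, 0, 0, 0, -1], [-1, 2, 0, 0, 0, -1, 0], [0, 0, 2, -2, 0, 0, 0], [0, 0, -1, 2, -1, 0, 0], [0, 0, 0, -1, 2, 0, -1], [0, -1, 0, 0, 0, 2, 0], [-1, 0, 0, 0, -1, 0, 2]].
The roots have two lengths (squared-length ratio 2:1); the short ones are alpha_{1,2,4,5,6,7}. The associated Dynkin diagram is a chain of 7 nodes with a double edge at one end; the terminal node there is the unique long simple root (C_7), so the type is C_7 (the algebra sp(14)).

C_7 (sp(14))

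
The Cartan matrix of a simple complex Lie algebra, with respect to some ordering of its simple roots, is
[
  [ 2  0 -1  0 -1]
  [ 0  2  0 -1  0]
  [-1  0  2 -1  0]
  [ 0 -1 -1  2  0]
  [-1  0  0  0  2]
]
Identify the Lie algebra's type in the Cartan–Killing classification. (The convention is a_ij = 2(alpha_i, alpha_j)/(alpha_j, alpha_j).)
The matrix has rank 5 with 2's on the diagonal. Reading the off-diagonal entries as Dynkin edges (a single edge where a_ij = a_ji = -1; a double or triple edge where a_ij * a_ji = 2 or 3), the diagram is a chain of 5 nodes with single edges (A_5). One simple-root ordering that puts it in standard form is (alpha_5, alpha_1, alpha_3, alpha_4, alpha_2). So the algebra is type A_5, i.e. sl(6).

A5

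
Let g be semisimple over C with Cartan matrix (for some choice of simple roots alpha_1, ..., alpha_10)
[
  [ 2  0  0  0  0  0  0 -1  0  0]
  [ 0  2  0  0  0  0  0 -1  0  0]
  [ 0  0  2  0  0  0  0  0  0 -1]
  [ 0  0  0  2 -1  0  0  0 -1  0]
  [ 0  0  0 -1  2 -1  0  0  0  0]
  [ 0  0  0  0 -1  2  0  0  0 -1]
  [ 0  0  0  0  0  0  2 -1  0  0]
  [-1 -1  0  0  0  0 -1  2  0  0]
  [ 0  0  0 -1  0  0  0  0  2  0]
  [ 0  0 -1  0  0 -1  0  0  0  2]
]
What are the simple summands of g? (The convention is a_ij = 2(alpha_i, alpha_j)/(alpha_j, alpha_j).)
The diagram associated to this matrix has two connected components: the simple roots {alpha_3, alpha_4, alpha_5, alpha_6, alpha_9, alpha_10} form a chain of 6 nodes with single edges (A_6), and {alpha_1, alpha_2, alpha_7, alpha_8} form a chain of 2 nodes with a fork of two nodes at one end (D_4). A semisimple Lie algebra decomposes uniquely as the direct sum of simple ideals, one per connected component of its Dynkin diagram, so g ≅ A_6 ⊕ D_4 (dimension 48 + 28 = 76).

type A_6 + type D_4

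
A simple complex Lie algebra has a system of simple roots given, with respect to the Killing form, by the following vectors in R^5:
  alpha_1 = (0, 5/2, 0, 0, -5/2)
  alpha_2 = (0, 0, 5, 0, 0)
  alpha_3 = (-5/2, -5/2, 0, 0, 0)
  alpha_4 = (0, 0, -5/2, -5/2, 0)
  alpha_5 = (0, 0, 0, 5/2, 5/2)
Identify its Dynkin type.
Compute the Cartan integers a_ij = 2(alpha_i, alpha_j)/(alpha_j, alpha_j); the resulting 5x5 Cartan matrix is
[[2, 0, -1, 0, -1], [0, 2, 0, -2, 0], [-1, 0, 2, 0, 0], [0, -1, 0, 2, -1], [-1, 0, 0, -1, 2]].
The roots have two lengths (squared-length ratio 2:1); the short ones are alpha_{1,3,4,5}. The associated Dynkin diagram is a chain of 5 nodes with a double edge at one end; the terminal node there is the unique long simple root (C_5), so the type is C_5 (the algebra sp(10)).

C5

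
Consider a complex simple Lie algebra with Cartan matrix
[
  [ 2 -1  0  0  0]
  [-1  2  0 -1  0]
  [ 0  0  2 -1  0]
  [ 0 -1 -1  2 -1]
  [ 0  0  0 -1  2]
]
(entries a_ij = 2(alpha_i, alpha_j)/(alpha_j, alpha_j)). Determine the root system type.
The matrix has rank 5 with 2's on the diagonal. Reading the off-diagonal entries as Dynkin edges (a single edge where a_ij = a_ji = -1; a double or triple edge where a_ij * a_ji = 2 or 3), the diagram is a chain of 3 nodes with a fork of two nodes at one end (D_5). One simple-root ordering that puts it in standard form is (alpha_1, alpha_2, alpha_4, alpha_5, alpha_3). So the algebra is type D_5, i.e. so(10).

type D_5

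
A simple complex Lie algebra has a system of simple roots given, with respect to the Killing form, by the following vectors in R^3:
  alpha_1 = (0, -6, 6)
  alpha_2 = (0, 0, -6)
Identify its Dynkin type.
B2

Compute the Cartan integers a_ij = 2(alpha_i, alpha_j)/(alpha_j, alpha_j); the resulting 2x2 Cartan matrix is
[[2, -2], [-1, 2]].
The roots have two lengths (squared-length ratio 2:1); the short ones are alpha_{2}. The associated Dynkin diagram is a chain of 2 nodes with a double edge at one end; the terminal node there is the unique short simple root (B_2), so the type is B_2 (the algebra so(5)).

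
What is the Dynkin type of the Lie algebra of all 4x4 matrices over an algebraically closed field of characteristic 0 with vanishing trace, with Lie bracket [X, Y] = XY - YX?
This is sl(4), which has dimension 4^2 - 1 = 15 and rank 4 - 1 = 3 (a Cartan subalgebra is the diagonal traceless matrices). In the classification of classical Lie algebras, the special linear algebra sl(n+1) has type A_n; here n = 3, so the Dynkin diagram is a chain of 3 nodes with single edges (A_3). Hence the type is A_3.

A_3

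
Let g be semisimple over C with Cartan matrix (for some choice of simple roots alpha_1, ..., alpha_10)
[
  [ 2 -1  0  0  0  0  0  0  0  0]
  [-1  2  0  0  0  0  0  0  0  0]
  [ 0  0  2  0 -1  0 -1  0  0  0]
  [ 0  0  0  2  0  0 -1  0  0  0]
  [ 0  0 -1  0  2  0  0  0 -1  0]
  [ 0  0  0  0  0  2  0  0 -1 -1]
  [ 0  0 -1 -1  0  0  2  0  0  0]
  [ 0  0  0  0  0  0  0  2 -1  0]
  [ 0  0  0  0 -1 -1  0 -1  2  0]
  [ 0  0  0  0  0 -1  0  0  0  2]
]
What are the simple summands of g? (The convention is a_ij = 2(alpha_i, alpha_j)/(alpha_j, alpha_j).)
A_2 (sl(3)) + E_8

The diagram associated to this matrix has two connected components: the simple roots {alpha_1, alpha_2} form a chain of 2 nodes with single edges (A_2), and {alpha_3, alpha_4, alpha_5, alpha_6, alpha_7, alpha_8, alpha_9, alpha_10} form a chain of 7 nodes with one extra node attached to the third node from one end (E_8). A semisimple Lie algebra decomposes uniquely as the direct sum of simple ideals, one per connected component of its Dynkin diagram, so g ≅ A_2 ⊕ E_8 (dimension 8 + 248 = 256).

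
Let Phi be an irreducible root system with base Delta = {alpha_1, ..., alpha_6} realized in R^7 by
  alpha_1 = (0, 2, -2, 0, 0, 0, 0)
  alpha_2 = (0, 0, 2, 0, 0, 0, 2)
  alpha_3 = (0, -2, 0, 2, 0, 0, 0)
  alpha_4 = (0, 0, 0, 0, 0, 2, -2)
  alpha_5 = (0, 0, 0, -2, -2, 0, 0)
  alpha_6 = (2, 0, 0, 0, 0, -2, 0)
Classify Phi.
Compute the Cartan integers a_ij = 2(alpha_i, alpha_j)/(alpha_j, alpha_j); the resulting 6x6 Cartan matrix is
[[2, -1, -1, 0, 0, 0], [-1, 2, 0, -1, 0, 0], [-1, 0, 2, 0, -1, 0], [0, -1, 0, 2, 0, -1], [0, 0, -1, 0, 2, 0], [0, 0, 0, -1, 0, 2]].
All simple roots have the same length, so the diagram is simply laced. The associated Dynkin diagram is a chain of 6 nodes with single edges (A_6), so the type is A_6 (the algebra sl(7)).

A_6 (sl(7))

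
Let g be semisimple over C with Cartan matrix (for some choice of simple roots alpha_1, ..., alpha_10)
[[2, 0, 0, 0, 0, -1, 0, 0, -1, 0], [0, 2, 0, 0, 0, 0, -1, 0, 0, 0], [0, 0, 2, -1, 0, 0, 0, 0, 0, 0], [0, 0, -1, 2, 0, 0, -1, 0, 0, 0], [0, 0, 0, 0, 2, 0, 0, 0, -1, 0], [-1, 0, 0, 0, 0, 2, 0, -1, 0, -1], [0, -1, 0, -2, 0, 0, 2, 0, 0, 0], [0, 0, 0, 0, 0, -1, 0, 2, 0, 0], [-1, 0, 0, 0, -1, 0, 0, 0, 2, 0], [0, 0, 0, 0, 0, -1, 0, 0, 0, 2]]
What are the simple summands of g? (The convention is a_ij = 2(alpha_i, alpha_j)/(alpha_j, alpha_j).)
The diagram associated to this matrix has two connected components: the simple roots {alpha_1, alpha_5, alpha_6, alpha_8, alpha_9, alpha_10} form a chain of 4 nodes with a fork of two nodes at one end (D_6), and {alpha_2, alpha_3, alpha_4, alpha_7} form a chain of 4 nodes with a double edge between the middle two (F_4). A semisimple Lie algebra decomposes uniquely as the direct sum of simple ideals, one per connected component of its Dynkin diagram, so g ≅ D_6 ⊕ F_4 (dimension 66 + 52 = 118).

D_6 + F_4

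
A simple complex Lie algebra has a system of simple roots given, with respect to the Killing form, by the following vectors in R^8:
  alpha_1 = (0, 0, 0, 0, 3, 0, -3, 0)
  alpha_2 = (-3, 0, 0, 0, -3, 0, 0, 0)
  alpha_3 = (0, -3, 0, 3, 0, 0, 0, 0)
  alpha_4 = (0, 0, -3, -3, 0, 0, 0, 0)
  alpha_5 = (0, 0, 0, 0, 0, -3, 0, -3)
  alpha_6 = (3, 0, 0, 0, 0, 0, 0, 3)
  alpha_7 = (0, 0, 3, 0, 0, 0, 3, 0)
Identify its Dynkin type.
Compute the Cartan integers a_ij = 2(alpha_i, alpha_j)/(alpha_j, alpha_j); the resulting 7x7 Cartan matrix is
[[2, -1, 0, 0, 0, 0, -1], [-1, 2, 0, 0, 0, -1, 0], [0, 0, 2, -1, 0, 0, 0], [0, 0, -1, 2, 0, 0, -1], [0, 0, 0, 0, 2, -1, 0], [0, -1, 0, 0, -1, 2, 0], [-1, 0, 0, -1, 0, 0, 2]].
All simple roots have the same length, so the diagram is simply laced. The associated Dynkin diagram is a chain of 7 nodes with single edges (A_7), so the type is A_7 (the algebra sl(8)).

A_7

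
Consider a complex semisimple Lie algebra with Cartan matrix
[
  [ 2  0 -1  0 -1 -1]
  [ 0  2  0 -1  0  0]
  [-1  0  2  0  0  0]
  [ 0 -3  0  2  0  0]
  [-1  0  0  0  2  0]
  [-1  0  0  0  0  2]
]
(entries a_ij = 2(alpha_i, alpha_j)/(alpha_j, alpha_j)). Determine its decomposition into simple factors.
The diagram associated to this matrix has two connected components: the simple roots {alpha_1, alpha_3, alpha_5, alpha_6} form a chain of 2 nodes with a fork of two nodes at one end (D_4), and {alpha_2, alpha_4} form two nodes joined by a triple edge (G_2). A semisimple Lie algebra decomposes uniquely as the direct sum of simple ideals, one per connected component of its Dynkin diagram, so g ≅ D_4 ⊕ G_2 (dimension 28 + 14 = 42).

type D_4 + type G_2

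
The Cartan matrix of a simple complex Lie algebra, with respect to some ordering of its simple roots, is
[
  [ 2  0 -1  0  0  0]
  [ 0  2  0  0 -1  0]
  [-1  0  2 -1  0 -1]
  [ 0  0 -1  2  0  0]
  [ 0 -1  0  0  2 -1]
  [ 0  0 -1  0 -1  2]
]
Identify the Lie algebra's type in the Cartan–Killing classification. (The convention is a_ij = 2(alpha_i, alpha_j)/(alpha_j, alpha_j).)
D6

The matrix has rank 6 with 2's on the diagonal. Reading the off-diagonal entries as Dynkin edges (a single edge where a_ij = a_ji = -1; a double or triple edge where a_ij * a_ji = 2 or 3), the diagram is a chain of 4 nodes with a fork of two nodes at one end (D_6). One simple-root ordering that puts it in standard form is (alpha_2, alpha_5, alpha_6, alpha_3, alpha_1, alpha_4). So the algebra is type D_6, i.e. so(12).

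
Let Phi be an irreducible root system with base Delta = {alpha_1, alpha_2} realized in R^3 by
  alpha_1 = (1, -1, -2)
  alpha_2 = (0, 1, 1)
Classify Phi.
Compute the Cartan integers a_ij = 2(alpha_i, alpha_j)/(alpha_j, alpha_j); the resulting 2x2 Cartan matrix is
[[2, -3], [-1, 2]].
The roots have two lengths (squared-length ratio 3:1); the short ones are alpha_{2}. The associated Dynkin diagram is two nodes joined by a triple edge (G_2), so the type is G_2.

G_2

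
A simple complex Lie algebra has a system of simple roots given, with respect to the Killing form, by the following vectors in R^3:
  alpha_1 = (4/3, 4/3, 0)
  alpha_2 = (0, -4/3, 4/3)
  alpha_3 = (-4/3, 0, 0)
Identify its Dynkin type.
Compute the Cartan integers a_ij = 2(alpha_i, alpha_j)/(alpha_j, alpha_j); the resulting 3x3 Cartan matrix is
[[2, -1, -2], [-1, 2, 0], [-1, 0, 2]].
The roots have two lengths (squared-length ratio 2:1); the short ones are alpha_{3}. The associated Dynkin diagram is a chain of 3 nodes with a double edge at one end; the terminal node there is the unique short simple root (B_3), so the type is B_3 (the algebra so(7)).

B_3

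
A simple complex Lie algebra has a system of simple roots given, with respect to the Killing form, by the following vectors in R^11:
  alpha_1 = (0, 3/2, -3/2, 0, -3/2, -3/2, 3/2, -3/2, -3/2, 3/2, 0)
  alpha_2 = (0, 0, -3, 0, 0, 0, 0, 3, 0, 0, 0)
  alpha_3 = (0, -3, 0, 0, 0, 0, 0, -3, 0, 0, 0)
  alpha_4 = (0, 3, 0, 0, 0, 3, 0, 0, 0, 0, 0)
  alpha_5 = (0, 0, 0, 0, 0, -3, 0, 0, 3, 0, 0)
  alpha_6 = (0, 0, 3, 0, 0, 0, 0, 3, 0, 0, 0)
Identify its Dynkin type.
type E_6

Compute the Cartan integers a_ij = 2(alpha_i, alpha_j)/(alpha_j, alpha_j); the resulting 6x6 Cartan matrix is
[[2, 0, 0, 0, 0, -1], [0, 2, -1, 0, 0, 0], [0, -1, 2, -1, 0, -1], [0, 0, -1, 2, -1, 0], [0, 0, 0, -1, 2, 0], [-1, 0, -1, 0, 0, 2]].
All simple roots have the same length, so the diagram is simply laced. The associated Dynkin diagram is a chain of 5 nodes with one extra node attached to the third node from one end (E_6), so the type is E_6.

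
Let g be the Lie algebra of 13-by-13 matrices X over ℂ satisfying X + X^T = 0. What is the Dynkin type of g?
type B_6

This is so(13) with 13 odd, which has dimension 13(13-1)/2 = 78 and rank (13-1)/2 = 6. In the classification of classical Lie algebras, the orthogonal algebra so(2n+1) in an odd number of variables has type B_n; here n = 6, so the Dynkin diagram is a chain of 6 nodes with a double edge at one end; the terminal node there is the unique short simple root (B_6). Hence the type is B_6.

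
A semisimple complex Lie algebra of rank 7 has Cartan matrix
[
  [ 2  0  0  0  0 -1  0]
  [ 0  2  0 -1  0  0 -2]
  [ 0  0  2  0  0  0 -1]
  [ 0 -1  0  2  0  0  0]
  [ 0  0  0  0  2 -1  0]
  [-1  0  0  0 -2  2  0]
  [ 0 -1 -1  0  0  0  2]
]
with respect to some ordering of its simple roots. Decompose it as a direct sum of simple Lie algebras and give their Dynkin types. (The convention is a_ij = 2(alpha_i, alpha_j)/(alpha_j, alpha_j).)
The diagram associated to this matrix has two connected components: the simple roots {alpha_1, alpha_5, alpha_6} form a chain of 3 nodes with a double edge at one end; the terminal node there is the unique short simple root (B_3), and {alpha_2, alpha_3, alpha_4, alpha_7} form a chain of 4 nodes with a double edge between the middle two (F_4). A semisimple Lie algebra decomposes uniquely as the direct sum of simple ideals, one per connected component of its Dynkin diagram, so g ≅ B_3 ⊕ F_4 (dimension 21 + 52 = 73).

B_3 (so(7)) ⊕ F_4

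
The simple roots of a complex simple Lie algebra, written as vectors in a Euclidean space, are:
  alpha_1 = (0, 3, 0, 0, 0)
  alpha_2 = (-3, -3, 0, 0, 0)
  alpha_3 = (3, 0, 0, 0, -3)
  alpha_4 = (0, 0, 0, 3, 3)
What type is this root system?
Compute the Cartan integers a_ij = 2(alpha_i, alpha_j)/(alpha_j, alpha_j); the resulting 4x4 Cartan matrix is
[[2, -1, 0, 0], [-2, 2, -1, 0], [0, -1, 2, -1], [0, 0, -1, 2]].
The roots have two lengths (squared-length ratio 2:1); the short ones are alpha_{1}. The associated Dynkin diagram is a chain of 4 nodes with a double edge at one end; the terminal node there is the unique short simple root (B_4), so the type is B_4 (the algebra so(9)).

B4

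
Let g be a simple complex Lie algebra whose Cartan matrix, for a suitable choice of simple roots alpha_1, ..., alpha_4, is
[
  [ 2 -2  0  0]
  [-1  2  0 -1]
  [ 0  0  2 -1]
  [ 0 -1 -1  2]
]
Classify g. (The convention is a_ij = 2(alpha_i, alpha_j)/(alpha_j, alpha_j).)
C_4 (sp(8))

The matrix has rank 4 with 2's on the diagonal. Reading the off-diagonal entries as Dynkin edges (a single edge where a_ij = a_ji = -1; a double or triple edge where a_ij * a_ji = 2 or 3), the diagram is a chain of 4 nodes with a double edge at one end; the terminal node there is the unique long simple root (C_4). One simple-root ordering that puts it in standard form is (alpha_3, alpha_4, alpha_2, alpha_1). So the algebra is type C_4, i.e. sp(8).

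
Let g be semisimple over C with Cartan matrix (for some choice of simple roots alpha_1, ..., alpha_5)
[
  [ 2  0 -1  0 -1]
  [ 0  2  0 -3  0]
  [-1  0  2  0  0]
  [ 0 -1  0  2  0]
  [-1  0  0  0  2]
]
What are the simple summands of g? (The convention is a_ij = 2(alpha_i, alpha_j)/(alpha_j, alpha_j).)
type A_3 + type G_2

The diagram associated to this matrix has two connected components: the simple roots {alpha_1, alpha_3, alpha_5} form a chain of 3 nodes with single edges (A_3), and {alpha_2, alpha_4} form two nodes joined by a triple edge (G_2). A semisimple Lie algebra decomposes uniquely as the direct sum of simple ideals, one per connected component of its Dynkin diagram, so g ≅ A_3 ⊕ G_2 (dimension 15 + 14 = 29).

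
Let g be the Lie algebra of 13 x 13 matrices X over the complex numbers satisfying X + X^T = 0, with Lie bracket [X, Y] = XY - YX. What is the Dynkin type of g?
B_6

This is so(13) with 13 odd, which has dimension 13(13-1)/2 = 78 and rank (13-1)/2 = 6. In the classification of classical Lie algebras, the orthogonal algebra so(2n+1) in an odd number of variables has type B_n; here n = 6, so the Dynkin diagram is a chain of 6 nodes with a double edge at one end; the terminal node there is the unique short simple root (B_6). Hence the type is B_6.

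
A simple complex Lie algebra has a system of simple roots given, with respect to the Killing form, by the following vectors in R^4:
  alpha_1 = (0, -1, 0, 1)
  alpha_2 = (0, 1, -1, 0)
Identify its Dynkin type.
type A_2

Compute the Cartan integers a_ij = 2(alpha_i, alpha_j)/(alpha_j, alpha_j); the resulting 2x2 Cartan matrix is
[[2, -1], [-1, 2]].
All simple roots have the same length, so the diagram is simply laced. The associated Dynkin diagram is a chain of 2 nodes with single edges (A_2), so the type is A_2 (the algebra sl(3)).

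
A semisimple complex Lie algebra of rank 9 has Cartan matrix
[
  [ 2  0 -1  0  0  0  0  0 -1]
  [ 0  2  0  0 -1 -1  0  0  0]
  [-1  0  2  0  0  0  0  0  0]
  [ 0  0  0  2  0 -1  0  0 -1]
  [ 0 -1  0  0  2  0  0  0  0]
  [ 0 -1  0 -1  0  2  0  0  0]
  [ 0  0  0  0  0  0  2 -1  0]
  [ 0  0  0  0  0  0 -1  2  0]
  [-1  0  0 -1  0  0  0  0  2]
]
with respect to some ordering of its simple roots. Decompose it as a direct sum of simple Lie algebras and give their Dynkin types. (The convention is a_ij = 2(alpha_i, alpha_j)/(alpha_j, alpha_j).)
type A_2 ⊕ type A_7

The diagram associated to this matrix has two connected components: the simple roots {alpha_7, alpha_8} form a chain of 2 nodes with single edges (A_2), and {alpha_1, alpha_2, alpha_3, alpha_4, alpha_5, alpha_6, alpha_9} form a chain of 7 nodes with single edges (A_7). A semisimple Lie algebra decomposes uniquely as the direct sum of simple ideals, one per connected component of its Dynkin diagram, so g ≅ A_2 ⊕ A_7 (dimension 8 + 63 = 71).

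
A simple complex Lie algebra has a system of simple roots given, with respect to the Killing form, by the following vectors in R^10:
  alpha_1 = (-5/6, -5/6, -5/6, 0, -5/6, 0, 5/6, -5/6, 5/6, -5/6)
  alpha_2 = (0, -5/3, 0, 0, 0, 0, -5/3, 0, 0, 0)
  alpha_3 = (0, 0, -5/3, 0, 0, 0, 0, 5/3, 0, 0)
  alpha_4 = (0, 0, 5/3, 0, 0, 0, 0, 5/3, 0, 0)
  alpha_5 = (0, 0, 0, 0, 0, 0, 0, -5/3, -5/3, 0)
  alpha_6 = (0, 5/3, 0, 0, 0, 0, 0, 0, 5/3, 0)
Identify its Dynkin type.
E_6

Compute the Cartan integers a_ij = 2(alpha_i, alpha_j)/(alpha_j, alpha_j); the resulting 6x6 Cartan matrix is
[[2, 0, 0, -1, 0, 0], [0, 2, 0, 0, 0, -1], [0, 0, 2, 0, -1, 0], [-1, 0, 0, 2, -1, 0], [0, 0, -1, -1, 2, -1], [0, -1, 0, 0, -1, 2]].
All simple roots have the same length, so the diagram is simply laced. The associated Dynkin diagram is a chain of 5 nodes with one extra node attached to the third node from one end (E_6), so the type is E_6.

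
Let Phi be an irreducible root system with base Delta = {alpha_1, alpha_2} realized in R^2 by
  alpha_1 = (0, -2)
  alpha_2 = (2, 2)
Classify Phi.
type B_2

Compute the Cartan integers a_ij = 2(alpha_i, alpha_j)/(alpha_j, alpha_j); the resulting 2x2 Cartan matrix is
[[2, -1], [-2, 2]].
The roots have two lengths (squared-length ratio 2:1); the short ones are alpha_{1}. The associated Dynkin diagram is a chain of 2 nodes with a double edge at one end; the terminal node there is the unique short simple root (B_2), so the type is B_2 (the algebra so(5)).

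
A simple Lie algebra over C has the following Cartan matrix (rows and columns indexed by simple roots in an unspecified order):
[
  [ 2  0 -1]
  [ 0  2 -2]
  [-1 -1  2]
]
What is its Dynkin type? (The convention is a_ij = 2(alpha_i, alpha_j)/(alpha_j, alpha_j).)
C_3 (sp(6))

The matrix has rank 3 with 2's on the diagonal. Reading the off-diagonal entries as Dynkin edges (a single edge where a_ij = a_ji = -1; a double or triple edge where a_ij * a_ji = 2 or 3), the diagram is a chain of 3 nodes with a double edge at one end; the terminal node there is the unique long simple root (C_3). One simple-root ordering that puts it in standard form is (alpha_1, alpha_3, alpha_2). So the algebra is type C_3, i.e. sp(6).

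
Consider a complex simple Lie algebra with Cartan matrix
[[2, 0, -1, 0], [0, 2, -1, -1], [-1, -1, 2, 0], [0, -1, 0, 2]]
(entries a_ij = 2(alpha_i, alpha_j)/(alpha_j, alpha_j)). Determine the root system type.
A4

The matrix has rank 4 with 2's on the diagonal. Reading the off-diagonal entries as Dynkin edges (a single edge where a_ij = a_ji = -1; a double or triple edge where a_ij * a_ji = 2 or 3), the diagram is a chain of 4 nodes with single edges (A_4). One simple-root ordering that puts it in standard form is (alpha_1, alpha_3, alpha_2, alpha_4). So the algebra is type A_4, i.e. sl(5).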